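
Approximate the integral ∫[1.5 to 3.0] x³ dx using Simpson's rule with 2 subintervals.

f(x) = x³
a = 1.5, b = 3.0, n = 2
h = (b - a)/n = 0.750000

Simpson's rule: (h/3)[f(x₀) + 4f(x₁) + 2f(x₂) + ... + f(xₙ)]

x_0 = 1.5000, f(x_0) = 3.375000, coefficient = 1
x_1 = 2.2500, f(x_1) = 11.390625, coefficient = 4
x_2 = 3.0000, f(x_2) = 27.000000, coefficient = 1

I ≈ (0.750000/3) × 75.937500 = 18.984375
Exact value: 18.984375
Error: 0.000000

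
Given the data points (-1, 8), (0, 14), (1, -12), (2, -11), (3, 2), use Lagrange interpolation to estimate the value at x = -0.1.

Lagrange interpolation formula:
P(x) = Σ yᵢ × Lᵢ(x)
where Lᵢ(x) = Π_{j≠i} (x - xⱼ)/(xᵢ - xⱼ)

L_0(-0.1) = (-0.1 - 0)/(-1 - 0) × (-0.1 - 1)/(-1 - 1) × (-0.1 - 2)/(-1 - 2) × (-0.1 - 3)/(-1 - 3) = 0.029838
L_1(-0.1) = (-0.1 - (-1))/(0 - (-1)) × (-0.1 - 1)/(0 - 1) × (-0.1 - 2)/(0 - 2) × (-0.1 - 3)/(0 - 3) = 1.074150
L_2(-0.1) = (-0.1 - (-1))/(1 - (-1)) × (-0.1 - 0)/(1 - 0) × (-0.1 - 2)/(1 - 2) × (-0.1 - 3)/(1 - 3) = -0.146475
L_3(-0.1) = (-0.1 - (-1))/(2 - (-1)) × (-0.1 - 0)/(2 - 0) × (-0.1 - 1)/(2 - 1) × (-0.1 - 3)/(2 - 3) = 0.051150
L_4(-0.1) = (-0.1 - (-1))/(3 - (-1)) × (-0.1 - 0)/(3 - 0) × (-0.1 - 1)/(3 - 1) × (-0.1 - 2)/(3 - 2) = -0.008663

P(-0.1) = 8×L_0(-0.1) + 14×L_1(-0.1) + (-12)×L_2(-0.1) + (-11)×L_3(-0.1) + 2×L_4(-0.1)
P(-0.1) = 16.454525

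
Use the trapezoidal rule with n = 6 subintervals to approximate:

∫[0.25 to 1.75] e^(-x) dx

f(x) = e^(-x)
a = 0.25, b = 1.75, n = 6
h = (b - a)/n = 0.250000

Trapezoidal rule: (h/2)[f(x₀) + 2f(x₁) + 2f(x₂) + ... + f(xₙ)]

x_0 = 0.2500, f(x_0) = 0.778801, coefficient = 1
x_1 = 0.5000, f(x_1) = 0.606531, coefficient = 2
x_2 = 0.7500, f(x_2) = 0.472367, coefficient = 2
x_3 = 1.0000, f(x_3) = 0.367879, coefficient = 2
x_4 = 1.2500, f(x_4) = 0.286505, coefficient = 2
x_5 = 1.5000, f(x_5) = 0.223130, coefficient = 2
x_6 = 1.7500, f(x_6) = 0.173774, coefficient = 1

I ≈ (0.250000/2) × 4.865398 = 0.608175
Exact value: 0.605027
Error: 0.003148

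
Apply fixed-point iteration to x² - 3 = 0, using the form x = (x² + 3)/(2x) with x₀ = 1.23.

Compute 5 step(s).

Equation: x² - 3 = 0
Fixed-point form: x = (x² + 3)/(2x)
x₀ = 1.23

x_1 = g(1.230000) = 1.834512
x_2 = g(1.834512) = 1.734912
x_3 = g(1.734912) = 1.732053
x_4 = g(1.732053) = 1.732051
x_5 = g(1.732051) = 1.732051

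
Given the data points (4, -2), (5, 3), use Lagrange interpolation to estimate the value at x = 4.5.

Lagrange interpolation formula:
P(x) = Σ yᵢ × Lᵢ(x)
where Lᵢ(x) = Π_{j≠i} (x - xⱼ)/(xᵢ - xⱼ)

L_0(4.5) = (4.5 - 5)/(4 - 5) = 0.500000
L_1(4.5) = (4.5 - 4)/(5 - 4) = 0.500000

P(4.5) = (-2)×L_0(4.5) + 3×L_1(4.5)
P(4.5) = 0.500000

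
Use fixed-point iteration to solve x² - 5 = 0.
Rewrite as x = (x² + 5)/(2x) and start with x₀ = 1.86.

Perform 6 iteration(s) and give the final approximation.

Equation: x² - 5 = 0
Fixed-point form: x = (x² + 5)/(2x)
x₀ = 1.86

x_1 = g(1.860000) = 2.274086
x_2 = g(2.274086) = 2.236386
x_3 = g(2.236386) = 2.236068
x_4 = g(2.236068) = 2.236068
x_5 = g(2.236068) = 2.236068
x_6 = g(2.236068) = 2.236068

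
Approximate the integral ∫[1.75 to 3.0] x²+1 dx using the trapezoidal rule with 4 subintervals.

f(x) = x²+1
a = 1.75, b = 3.0, n = 4
h = (b - a)/n = 0.312500

Trapezoidal rule: (h/2)[f(x₀) + 2f(x₁) + 2f(x₂) + ... + f(xₙ)]

x_0 = 1.7500, f(x_0) = 4.062500, coefficient = 1
x_1 = 2.0625, f(x_1) = 5.253906, coefficient = 2
x_2 = 2.3750, f(x_2) = 6.640625, coefficient = 2
x_3 = 2.6875, f(x_3) = 8.222656, coefficient = 2
x_4 = 3.0000, f(x_4) = 10.000000, coefficient = 1

I ≈ (0.312500/2) × 54.296875 = 8.483887
Exact value: 8.463542
Error: 0.020345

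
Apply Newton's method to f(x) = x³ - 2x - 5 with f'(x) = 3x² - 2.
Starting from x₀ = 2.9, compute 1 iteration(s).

f(x) = x³ - 2x - 5
f'(x) = 3x² - 2
x₀ = 2.9

Newton-Raphson formula: x_{n+1} = x_n - f(x_n)/f'(x_n)

Iteration 1:
  f(2.900000) = 13.589000
  f'(2.900000) = 23.230000
  x_1 = 2.900000 - 13.589000/23.230000 = 2.315024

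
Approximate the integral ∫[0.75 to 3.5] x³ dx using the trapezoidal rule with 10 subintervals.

f(x) = x³
a = 0.75, b = 3.5, n = 10
h = (b - a)/n = 0.275000

Trapezoidal rule: (h/2)[f(x₀) + 2f(x₁) + 2f(x₂) + ... + f(xₙ)]

x_0 = 0.7500, f(x_0) = 0.421875, coefficient = 1
x_1 = 1.0250, f(x_1) = 1.076891, coefficient = 2
x_2 = 1.3000, f(x_2) = 2.197000, coefficient = 2
x_3 = 1.5750, f(x_3) = 3.906984, coefficient = 2
x_4 = 1.8500, f(x_4) = 6.331625, coefficient = 2
x_5 = 2.1250, f(x_5) = 9.595703, coefficient = 2
x_6 = 2.4000, f(x_6) = 13.824000, coefficient = 2
x_7 = 2.6750, f(x_7) = 19.141297, coefficient = 2
x_8 = 2.9500, f(x_8) = 25.672375, coefficient = 2
x_9 = 3.2250, f(x_9) = 33.542016, coefficient = 2
x_10 = 3.5000, f(x_10) = 42.875000, coefficient = 1

I ≈ (0.275000/2) × 273.872656 = 37.657490
Exact value: 37.436523
Error: 0.220967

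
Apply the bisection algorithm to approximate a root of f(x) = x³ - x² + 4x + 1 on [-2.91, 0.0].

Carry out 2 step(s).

f(x) = x³ - x² + 4x + 1
Initial interval: [-2.91, 0.0]

Iteration 1:
  c_1 = (-2.910000 + 0.000000)/2 = -1.455000
  f(c_1) = f(-1.455000) = -10.017296
  f(a) × f(c) ≥ 0, new interval: [-1.455000, 0.000000]
Iteration 2:
  c_2 = (-1.455000 + 0.000000)/2 = -0.727500
  f(c_2) = f(-0.727500) = -2.824290
  f(a) × f(c) ≥ 0, new interval: [-0.727500, 0.000000]

After 2 iteration(s), the approximation is c_2 = -0.727500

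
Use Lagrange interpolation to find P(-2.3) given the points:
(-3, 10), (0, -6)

Lagrange interpolation formula:
P(x) = Σ yᵢ × Lᵢ(x)
where Lᵢ(x) = Π_{j≠i} (x - xⱼ)/(xᵢ - xⱼ)

L_0(-2.3) = (-2.3 - 0)/(-3 - 0) = 0.766667
L_1(-2.3) = (-2.3 - (-3))/(0 - (-3)) = 0.233333

P(-2.3) = 10×L_0(-2.3) + (-6)×L_1(-2.3)
P(-2.3) = 6.266667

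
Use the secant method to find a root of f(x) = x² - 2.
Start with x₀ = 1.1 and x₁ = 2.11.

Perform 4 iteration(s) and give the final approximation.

f(x) = x² - 2
x₀ = 1.1, x₁ = 2.11

Secant formula: x_{n+1} = x_n - f(x_n)(x_n - x_{n-1})/(f(x_n) - f(x_{n-1}))

Iteration 1:
  f(1.100000) = -0.790000
  f(2.110000) = 2.452100
  x_2 = 2.110000 - 2.452100×(2.110000 - 1.100000)/(2.452100 - (-0.790000))
       = 1.346106
Iteration 2:
  f(2.110000) = 2.452100
  f(1.346106) = -0.187999
  x_3 = 1.346106 - (-0.187999)×(1.346106 - 2.110000)/(-0.187999 - 2.452100)
       = 1.400502
Iteration 3:
  f(1.346106) = -0.187999
  f(1.400502) = -0.038594
  x_4 = 1.400502 - (-0.038594)×(1.400502 - 1.346106)/(-0.038594 - (-0.187999))
       = 1.414554
Iteration 4:
  f(1.400502) = -0.038594
  f(1.414554) = 0.000962
  x_5 = 1.414554 - 0.000962×(1.414554 - 1.400502)/(0.000962 - (-0.038594))
       = 1.414212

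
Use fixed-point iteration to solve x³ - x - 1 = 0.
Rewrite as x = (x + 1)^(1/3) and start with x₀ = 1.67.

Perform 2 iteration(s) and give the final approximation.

Equation: x³ - x - 1 = 0
Fixed-point form: x = (x + 1)^(1/3)
x₀ = 1.67

x_1 = g(1.670000) = 1.387300
x_2 = g(1.387300) = 1.336500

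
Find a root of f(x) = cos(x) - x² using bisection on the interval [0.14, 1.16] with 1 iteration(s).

f(x) = cos(x) - x²
Initial interval: [0.14, 1.16]

Iteration 1:
  c_1 = (0.140000 + 1.160000)/2 = 0.650000
  f(c_1) = f(0.650000) = 0.373584
  f(a) × f(c) ≥ 0, new interval: [0.650000, 1.160000]

After 1 iteration(s), the approximation is c_1 = 0.650000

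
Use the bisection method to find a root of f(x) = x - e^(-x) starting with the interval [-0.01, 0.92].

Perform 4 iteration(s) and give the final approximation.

f(x) = x - e^(-x)
Initial interval: [-0.01, 0.92]

Iteration 1:
  c_1 = (-0.010000 + 0.920000)/2 = 0.455000
  f(c_1) = f(0.455000) = -0.179448
  f(a) × f(c) ≥ 0, new interval: [0.455000, 0.920000]
Iteration 2:
  c_2 = (0.455000 + 0.920000)/2 = 0.687500
  f(c_2) = f(0.687500) = 0.184668
  f(a) × f(c) < 0, new interval: [0.455000, 0.687500]
Iteration 3:
  c_3 = (0.455000 + 0.687500)/2 = 0.571250
  f(c_3) = f(0.571250) = 0.006431
  f(a) × f(c) < 0, new interval: [0.455000, 0.571250]
Iteration 4:
  c_4 = (0.455000 + 0.571250)/2 = 0.513125
  f(c_4) = f(0.513125) = -0.085497
  f(a) × f(c) ≥ 0, new interval: [0.513125, 0.571250]

After 4 iteration(s), the approximation is c_4 = 0.513125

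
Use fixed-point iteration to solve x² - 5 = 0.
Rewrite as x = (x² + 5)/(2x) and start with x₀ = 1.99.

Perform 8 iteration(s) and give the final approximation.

Equation: x² - 5 = 0
Fixed-point form: x = (x² + 5)/(2x)
x₀ = 1.99

x_1 = g(1.990000) = 2.251281
x_2 = g(2.251281) = 2.236119
x_3 = g(2.236119) = 2.236068
x_4 = g(2.236068) = 2.236068
x_5 = g(2.236068) = 2.236068
x_6 = g(2.236068) = 2.236068
x_7 = g(2.236068) = 2.236068
x_8 = g(2.236068) = 2.236068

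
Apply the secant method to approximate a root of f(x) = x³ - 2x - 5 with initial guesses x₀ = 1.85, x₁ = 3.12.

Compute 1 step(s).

f(x) = x³ - 2x - 5
x₀ = 1.85, x₁ = 3.12

Secant formula: x_{n+1} = x_n - f(x_n)(x_n - x_{n-1})/(f(x_n) - f(x_{n-1}))

Iteration 1:
  f(1.850000) = -2.368375
  f(3.120000) = 19.131328
  x_2 = 3.120000 - 19.131328×(3.120000 - 1.850000)/(19.131328 - (-2.368375))
       = 1.989901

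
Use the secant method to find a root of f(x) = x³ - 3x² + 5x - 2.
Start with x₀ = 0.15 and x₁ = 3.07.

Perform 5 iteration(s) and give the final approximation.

f(x) = x³ - 3x² + 5x - 2
x₀ = 0.15, x₁ = 3.07

Secant formula: x_{n+1} = x_n - f(x_n)(x_n - x_{n-1})/(f(x_n) - f(x_{n-1}))

Iteration 1:
  f(0.150000) = -1.314125
  f(3.070000) = 14.009743
  x_2 = 3.070000 - 14.009743×(3.070000 - 0.150000)/(14.009743 - (-1.314125))
       = 0.400410
Iteration 2:
  f(3.070000) = 14.009743
  f(0.400410) = -0.414738
  x_3 = 0.400410 - (-0.414738)×(0.400410 - 3.070000)/(-0.414738 - 14.009743)
       = 0.477167
Iteration 3:
  f(0.400410) = -0.414738
  f(0.477167) = -0.188585
  x_4 = 0.477167 - (-0.188585)×(0.477167 - 0.400410)/(-0.188585 - (-0.414738))
       = 0.541173
Iteration 4:
  f(0.477167) = -0.188585
  f(0.541173) = -0.014247
  x_5 = 0.541173 - (-0.014247)×(0.541173 - 0.477167)/(-0.014247 - (-0.188585))
       = 0.546404
Iteration 5:
  f(0.541173) = -0.014247
  f(0.546404) = -0.000520
  x_6 = 0.546404 - (-0.000520)×(0.546404 - 0.541173)/(-0.000520 - (-0.014247))
       = 0.546602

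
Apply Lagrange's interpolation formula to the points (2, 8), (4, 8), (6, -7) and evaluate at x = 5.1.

Lagrange interpolation formula:
P(x) = Σ yᵢ × Lᵢ(x)
where Lᵢ(x) = Π_{j≠i} (x - xⱼ)/(xᵢ - xⱼ)

L_0(5.1) = (5.1 - 4)/(2 - 4) × (5.1 - 6)/(2 - 6) = -0.123750
L_1(5.1) = (5.1 - 2)/(4 - 2) × (5.1 - 6)/(4 - 6) = 0.697500
L_2(5.1) = (5.1 - 2)/(6 - 2) × (5.1 - 4)/(6 - 4) = 0.426250

P(5.1) = 8×L_0(5.1) + 8×L_1(5.1) + (-7)×L_2(5.1)
P(5.1) = 1.606250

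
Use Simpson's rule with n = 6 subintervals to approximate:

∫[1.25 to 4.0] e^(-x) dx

f(x) = e^(-x)
a = 1.25, b = 4.0, n = 6
h = (b - a)/n = 0.458333

Simpson's rule: (h/3)[f(x₀) + 4f(x₁) + 2f(x₂) + ... + f(xₙ)]

x_0 = 1.2500, f(x_0) = 0.286505, coefficient = 1
x_1 = 1.7083, f(x_1) = 0.181167, coefficient = 4
x_2 = 2.1667, f(x_2) = 0.114559, coefficient = 2
x_3 = 2.6250, f(x_3) = 0.072440, coefficient = 4
x_4 = 3.0833, f(x_4) = 0.045806, coefficient = 2
x_5 = 3.5417, f(x_5) = 0.028965, coefficient = 4
x_6 = 4.0000, f(x_6) = 0.018316, coefficient = 1

I ≈ (0.458333/3) × 1.755840 = 0.268253
Exact value: 0.268189
Error: 0.000064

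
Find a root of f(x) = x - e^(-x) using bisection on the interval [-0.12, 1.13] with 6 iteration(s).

f(x) = x - e^(-x)
Initial interval: [-0.12, 1.13]

Iteration 1:
  c_1 = (-0.120000 + 1.130000)/2 = 0.505000
  f(c_1) = f(0.505000) = -0.098506
  f(a) × f(c) ≥ 0, new interval: [0.505000, 1.130000]
Iteration 2:
  c_2 = (0.505000 + 1.130000)/2 = 0.817500
  f(c_2) = f(0.817500) = 0.375966
  f(a) × f(c) < 0, new interval: [0.505000, 0.817500]
Iteration 3:
  c_3 = (0.505000 + 0.817500)/2 = 0.661250
  f(c_3) = f(0.661250) = 0.145044
  f(a) × f(c) < 0, new interval: [0.505000, 0.661250]
Iteration 4:
  c_4 = (0.505000 + 0.661250)/2 = 0.583125
  f(c_4) = f(0.583125) = 0.024974
  f(a) × f(c) < 0, new interval: [0.505000, 0.583125]
Iteration 5:
  c_5 = (0.505000 + 0.583125)/2 = 0.544062
  f(c_5) = f(0.544062) = -0.036323
  f(a) × f(c) ≥ 0, new interval: [0.544062, 0.583125]
Iteration 6:
  c_6 = (0.544062 + 0.583125)/2 = 0.563594
  f(c_6) = f(0.563594) = -0.005566
  f(a) × f(c) ≥ 0, new interval: [0.563594, 0.583125]

After 6 iteration(s), the approximation is c_6 = 0.563594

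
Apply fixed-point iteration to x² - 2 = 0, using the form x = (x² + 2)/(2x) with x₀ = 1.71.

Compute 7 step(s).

Equation: x² - 2 = 0
Fixed-point form: x = (x² + 2)/(2x)
x₀ = 1.71

x_1 = g(1.710000) = 1.439795
x_2 = g(1.439795) = 1.414441
x_3 = g(1.414441) = 1.414214
x_4 = g(1.414214) = 1.414214
x_5 = g(1.414214) = 1.414214
x_6 = g(1.414214) = 1.414214
x_7 = g(1.414214) = 1.414214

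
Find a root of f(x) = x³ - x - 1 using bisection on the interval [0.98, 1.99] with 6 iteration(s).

f(x) = x³ - x - 1
Initial interval: [0.98, 1.99]

Iteration 1:
  c_1 = (0.980000 + 1.990000)/2 = 1.485000
  f(c_1) = f(1.485000) = 0.789759
  f(a) × f(c) < 0, new interval: [0.980000, 1.485000]
Iteration 2:
  c_2 = (0.980000 + 1.485000)/2 = 1.232500
  f(c_2) = f(1.232500) = -0.360263
  f(a) × f(c) ≥ 0, new interval: [1.232500, 1.485000]
Iteration 3:
  c_3 = (1.232500 + 1.485000)/2 = 1.358750
  f(c_3) = f(1.358750) = 0.149776
  f(a) × f(c) < 0, new interval: [1.232500, 1.358750]
Iteration 4:
  c_4 = (1.232500 + 1.358750)/2 = 1.295625
  f(c_4) = f(1.295625) = -0.120732
  f(a) × f(c) ≥ 0, new interval: [1.295625, 1.358750]
Iteration 5:
  c_5 = (1.295625 + 1.358750)/2 = 1.327187
  f(c_5) = f(1.327187) = 0.010556
  f(a) × f(c) < 0, new interval: [1.295625, 1.327187]
Iteration 6:
  c_6 = (1.295625 + 1.327187)/2 = 1.311406
  f(c_6) = f(1.311406) = -0.056068
  f(a) × f(c) ≥ 0, new interval: [1.311406, 1.327187]

After 6 iteration(s), the approximation is c_6 = 1.311406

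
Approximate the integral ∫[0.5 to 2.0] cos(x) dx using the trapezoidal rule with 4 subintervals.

f(x) = cos(x)
a = 0.5, b = 2.0, n = 4
h = (b - a)/n = 0.375000

Trapezoidal rule: (h/2)[f(x₀) + 2f(x₁) + 2f(x₂) + ... + f(xₙ)]

x_0 = 0.5000, f(x_0) = 0.877583, coefficient = 1
x_1 = 0.8750, f(x_1) = 0.640997, coefficient = 2
x_2 = 1.2500, f(x_2) = 0.315322, coefficient = 2
x_3 = 1.6250, f(x_3) = -0.054177, coefficient = 2
x_4 = 2.0000, f(x_4) = -0.416147, coefficient = 1

I ≈ (0.375000/2) × 2.265720 = 0.424822
Exact value: 0.429872
Error: 0.005049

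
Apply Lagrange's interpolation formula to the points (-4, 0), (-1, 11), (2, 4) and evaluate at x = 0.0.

Lagrange interpolation formula:
P(x) = Σ yᵢ × Lᵢ(x)
where Lᵢ(x) = Π_{j≠i} (x - xⱼ)/(xᵢ - xⱼ)

L_0(0.0) = (0.0 - (-1))/(-4 - (-1)) × (0.0 - 2)/(-4 - 2) = -0.111111
L_1(0.0) = (0.0 - (-4))/(-1 - (-4)) × (0.0 - 2)/(-1 - 2) = 0.888889
L_2(0.0) = (0.0 - (-4))/(2 - (-4)) × (0.0 - (-1))/(2 - (-1)) = 0.222222

P(0.0) = 0×L_0(0.0) + 11×L_1(0.0) + 4×L_2(0.0)
P(0.0) = 10.666667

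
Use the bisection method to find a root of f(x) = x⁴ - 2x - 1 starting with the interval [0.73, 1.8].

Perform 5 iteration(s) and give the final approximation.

f(x) = x⁴ - 2x - 1
Initial interval: [0.73, 1.8]

Iteration 1:
  c_1 = (0.730000 + 1.800000)/2 = 1.265000
  f(c_1) = f(1.265000) = -0.969280
  f(a) × f(c) ≥ 0, new interval: [1.265000, 1.800000]
Iteration 2:
  c_2 = (1.265000 + 1.800000)/2 = 1.532500
  f(c_2) = f(1.532500) = 1.450716
  f(a) × f(c) < 0, new interval: [1.265000, 1.532500]
Iteration 3:
  c_3 = (1.265000 + 1.532500)/2 = 1.398750
  f(c_3) = f(1.398750) = 0.030398
  f(a) × f(c) < 0, new interval: [1.265000, 1.398750]
Iteration 4:
  c_4 = (1.265000 + 1.398750)/2 = 1.331875
  f(c_4) = f(1.331875) = -0.517061
  f(a) × f(c) ≥ 0, new interval: [1.331875, 1.398750]
Iteration 5:
  c_5 = (1.331875 + 1.398750)/2 = 1.365313
  f(c_5) = f(1.365313) = -0.255837
  f(a) × f(c) ≥ 0, new interval: [1.365313, 1.398750]

After 5 iteration(s), the approximation is c_5 = 1.365313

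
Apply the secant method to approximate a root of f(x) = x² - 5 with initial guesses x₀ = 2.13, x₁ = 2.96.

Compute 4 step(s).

f(x) = x² - 5
x₀ = 2.13, x₁ = 2.96

Secant formula: x_{n+1} = x_n - f(x_n)(x_n - x_{n-1})/(f(x_n) - f(x_{n-1}))

Iteration 1:
  f(2.130000) = -0.463100
  f(2.960000) = 3.761600
  x_2 = 2.960000 - 3.761600×(2.960000 - 2.130000)/(3.761600 - (-0.463100))
       = 2.220982
Iteration 2:
  f(2.960000) = 3.761600
  f(2.220982) = -0.067238
  x_3 = 2.220982 - (-0.067238)×(2.220982 - 2.960000)/(-0.067238 - 3.761600)
       = 2.233960
Iteration 3:
  f(2.220982) = -0.067238
  f(2.233960) = -0.009422
  x_4 = 2.233960 - (-0.009422)×(2.233960 - 2.220982)/(-0.009422 - (-0.067238))
       = 2.236075
Iteration 4:
  f(2.233960) = -0.009422
  f(2.236075) = 0.000032
  x_5 = 2.236075 - 0.000032×(2.236075 - 2.233960)/(0.000032 - (-0.009422))
       = 2.236068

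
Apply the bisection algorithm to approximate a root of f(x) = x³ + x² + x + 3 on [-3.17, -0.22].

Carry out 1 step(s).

f(x) = x³ + x² + x + 3
Initial interval: [-3.17, -0.22]

Iteration 1:
  c_1 = (-3.170000 + (-0.220000))/2 = -1.695000
  f(c_1) = f(-1.695000) = -0.691752
  f(a) × f(c) ≥ 0, new interval: [-1.695000, -0.220000]

After 1 iteration(s), the approximation is c_1 = -1.695000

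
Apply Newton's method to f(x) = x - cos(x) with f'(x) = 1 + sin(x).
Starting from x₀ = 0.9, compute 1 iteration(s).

f(x) = x - cos(x)
f'(x) = 1 + sin(x)
x₀ = 0.9

Newton-Raphson formula: x_{n+1} = x_n - f(x_n)/f'(x_n)

Iteration 1:
  f(0.900000) = 0.278390
  f'(0.900000) = 1.783327
  x_1 = 0.900000 - 0.278390/1.783327 = 0.743893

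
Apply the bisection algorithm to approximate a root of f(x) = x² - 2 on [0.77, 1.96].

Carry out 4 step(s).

f(x) = x² - 2
Initial interval: [0.77, 1.96]

Iteration 1:
  c_1 = (0.770000 + 1.960000)/2 = 1.365000
  f(c_1) = f(1.365000) = -0.136775
  f(a) × f(c) ≥ 0, new interval: [1.365000, 1.960000]
Iteration 2:
  c_2 = (1.365000 + 1.960000)/2 = 1.662500
  f(c_2) = f(1.662500) = 0.763906
  f(a) × f(c) < 0, new interval: [1.365000, 1.662500]
Iteration 3:
  c_3 = (1.365000 + 1.662500)/2 = 1.513750
  f(c_3) = f(1.513750) = 0.291439
  f(a) × f(c) < 0, new interval: [1.365000, 1.513750]
Iteration 4:
  c_4 = (1.365000 + 1.513750)/2 = 1.439375
  f(c_4) = f(1.439375) = 0.071800
  f(a) × f(c) < 0, new interval: [1.365000, 1.439375]

After 4 iteration(s), the approximation is c_4 = 1.439375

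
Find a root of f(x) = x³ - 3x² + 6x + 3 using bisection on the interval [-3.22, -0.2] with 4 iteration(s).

f(x) = x³ - 3x² + 6x + 3
Initial interval: [-3.22, -0.2]

Iteration 1:
  c_1 = (-3.220000 + (-0.200000))/2 = -1.710000
  f(c_1) = f(-1.710000) = -21.032511
  f(a) × f(c) ≥ 0, new interval: [-1.710000, -0.200000]
Iteration 2:
  c_2 = (-1.710000 + (-0.200000))/2 = -0.955000
  f(c_2) = f(-0.955000) = -6.337059
  f(a) × f(c) ≥ 0, new interval: [-0.955000, -0.200000]
Iteration 3:
  c_3 = (-0.955000 + (-0.200000))/2 = -0.577500
  f(c_3) = f(-0.577500) = -1.658119
  f(a) × f(c) ≥ 0, new interval: [-0.577500, -0.200000]
Iteration 4:
  c_4 = (-0.577500 + (-0.200000))/2 = -0.388750
  f(c_4) = f(-0.388750) = 0.155370
  f(a) × f(c) < 0, new interval: [-0.577500, -0.388750]

After 4 iteration(s), the approximation is c_4 = -0.388750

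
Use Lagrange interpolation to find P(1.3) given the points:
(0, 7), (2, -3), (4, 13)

Lagrange interpolation formula:
P(x) = Σ yᵢ × Lᵢ(x)
where Lᵢ(x) = Π_{j≠i} (x - xⱼ)/(xᵢ - xⱼ)

L_0(1.3) = (1.3 - 2)/(0 - 2) × (1.3 - 4)/(0 - 4) = 0.236250
L_1(1.3) = (1.3 - 0)/(2 - 0) × (1.3 - 4)/(2 - 4) = 0.877500
L_2(1.3) = (1.3 - 0)/(4 - 0) × (1.3 - 2)/(4 - 2) = -0.113750

P(1.3) = 7×L_0(1.3) + (-3)×L_1(1.3) + 13×L_2(1.3)
P(1.3) = -2.457500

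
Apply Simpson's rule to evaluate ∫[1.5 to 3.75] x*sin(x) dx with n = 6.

f(x) = x*sin(x)
a = 1.5, b = 3.75, n = 6
h = (b - a)/n = 0.375000

Simpson's rule: (h/3)[f(x₀) + 4f(x₁) + 2f(x₂) + ... + f(xₙ)]

x_0 = 1.5000, f(x_0) = 1.496242, coefficient = 1
x_1 = 1.8750, f(x_1) = 1.788911, coefficient = 4
x_2 = 2.2500, f(x_2) = 1.750665, coefficient = 2
x_3 = 2.6250, f(x_3) = 1.296541, coefficient = 4
x_4 = 3.0000, f(x_4) = 0.423360, coefficient = 2
x_5 = 3.3750, f(x_5) = -0.780617, coefficient = 4
x_6 = 3.7500, f(x_6) = -2.143355, coefficient = 1

I ≈ (0.375000/3) × 12.920277 = 1.615035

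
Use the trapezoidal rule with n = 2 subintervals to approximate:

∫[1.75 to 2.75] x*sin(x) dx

f(x) = x*sin(x)
a = 1.75, b = 2.75, n = 2
h = (b - a)/n = 0.500000

Trapezoidal rule: (h/2)[f(x₀) + 2f(x₁) + 2f(x₂) + ... + f(xₙ)]

x_0 = 1.7500, f(x_0) = 1.721975, coefficient = 1
x_1 = 2.2500, f(x_1) = 1.750665, coefficient = 2
x_2 = 2.7500, f(x_2) = 1.049568, coefficient = 1

I ≈ (0.500000/2) × 6.272873 = 1.568218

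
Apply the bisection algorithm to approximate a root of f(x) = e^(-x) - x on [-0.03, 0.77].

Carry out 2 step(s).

f(x) = e^(-x) - x
Initial interval: [-0.03, 0.77]

Iteration 1:
  c_1 = (-0.030000 + 0.770000)/2 = 0.370000
  f(c_1) = f(0.370000) = 0.320734
  f(a) × f(c) ≥ 0, new interval: [0.370000, 0.770000]
Iteration 2:
  c_2 = (0.370000 + 0.770000)/2 = 0.570000
  f(c_2) = f(0.570000) = -0.004475
  f(a) × f(c) < 0, new interval: [0.370000, 0.570000]

After 2 iteration(s), the approximation is c_2 = 0.570000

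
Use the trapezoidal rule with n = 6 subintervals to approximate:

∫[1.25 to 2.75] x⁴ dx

f(x) = x⁴
a = 1.25, b = 2.75, n = 6
h = (b - a)/n = 0.250000

Trapezoidal rule: (h/2)[f(x₀) + 2f(x₁) + 2f(x₂) + ... + f(xₙ)]

x_0 = 1.2500, f(x_0) = 2.441406, coefficient = 1
x_1 = 1.5000, f(x_1) = 5.062500, coefficient = 2
x_2 = 1.7500, f(x_2) = 9.378906, coefficient = 2
x_3 = 2.0000, f(x_3) = 16.000000, coefficient = 2
x_4 = 2.2500, f(x_4) = 25.628906, coefficient = 2
x_5 = 2.5000, f(x_5) = 39.062500, coefficient = 2
x_6 = 2.7500, f(x_6) = 57.191406, coefficient = 1

I ≈ (0.250000/2) × 249.898438 = 31.237305
Exact value: 30.844922
Error: 0.392383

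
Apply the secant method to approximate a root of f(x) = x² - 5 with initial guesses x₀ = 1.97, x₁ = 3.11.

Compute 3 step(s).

f(x) = x² - 5
x₀ = 1.97, x₁ = 3.11

Secant formula: x_{n+1} = x_n - f(x_n)(x_n - x_{n-1})/(f(x_n) - f(x_{n-1}))

Iteration 1:
  f(1.970000) = -1.119100
  f(3.110000) = 4.672100
  x_2 = 3.110000 - 4.672100×(3.110000 - 1.970000)/(4.672100 - (-1.119100))
       = 2.190295
Iteration 2:
  f(3.110000) = 4.672100
  f(2.190295) = -0.202607
  x_3 = 2.190295 - (-0.202607)×(2.190295 - 3.110000)/(-0.202607 - 4.672100)
       = 2.228521
Iteration 3:
  f(2.190295) = -0.202607
  f(2.228521) = -0.033695
  x_4 = 2.228521 - (-0.033695)×(2.228521 - 2.190295)/(-0.033695 - (-0.202607))
       = 2.236146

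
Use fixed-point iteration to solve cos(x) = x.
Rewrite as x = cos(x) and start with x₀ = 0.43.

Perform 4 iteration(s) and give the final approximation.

Equation: cos(x) = x
Fixed-point form: x = cos(x)
x₀ = 0.43

x_1 = g(0.430000) = 0.908966
x_2 = g(0.908966) = 0.614562
x_3 = g(0.614562) = 0.817026
x_4 = g(0.817026) = 0.684393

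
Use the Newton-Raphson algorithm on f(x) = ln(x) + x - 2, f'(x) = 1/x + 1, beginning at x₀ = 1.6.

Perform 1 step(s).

f(x) = ln(x) + x - 2
f'(x) = 1/x + 1
x₀ = 1.6

Newton-Raphson formula: x_{n+1} = x_n - f(x_n)/f'(x_n)

Iteration 1:
  f(1.600000) = 0.070004
  f'(1.600000) = 1.625000
  x_1 = 1.600000 - 0.070004/1.625000 = 1.556921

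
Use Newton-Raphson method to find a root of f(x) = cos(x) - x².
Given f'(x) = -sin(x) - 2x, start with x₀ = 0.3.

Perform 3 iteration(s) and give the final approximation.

f(x) = cos(x) - x²
f'(x) = -sin(x) - 2x
x₀ = 0.3

Newton-Raphson formula: x_{n+1} = x_n - f(x_n)/f'(x_n)

Iteration 1:
  f(0.300000) = 0.865336
  f'(0.300000) = -0.895520
  x_1 = 0.300000 - 0.865336/(-0.895520) = 1.266295
Iteration 2:
  f(1.266295) = -1.303685
  f'(1.266295) = -3.486586
  x_2 = 1.266295 - (-1.303685)/(-3.486586) = 0.892380
Iteration 3:
  f(0.892380) = -0.168782
  f'(0.892380) = -2.563329
  x_3 = 0.892380 - (-0.168782)/(-2.563329) = 0.826535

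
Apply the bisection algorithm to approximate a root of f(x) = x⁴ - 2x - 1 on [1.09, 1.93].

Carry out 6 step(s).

f(x) = x⁴ - 2x - 1
Initial interval: [1.09, 1.93]

Iteration 1:
  c_1 = (1.090000 + 1.930000)/2 = 1.510000
  f(c_1) = f(1.510000) = 1.178856
  f(a) × f(c) < 0, new interval: [1.090000, 1.510000]
Iteration 2:
  c_2 = (1.090000 + 1.510000)/2 = 1.300000
  f(c_2) = f(1.300000) = -0.743900
  f(a) × f(c) ≥ 0, new interval: [1.300000, 1.510000]
Iteration 3:
  c_3 = (1.300000 + 1.510000)/2 = 1.405000
  f(c_3) = f(1.405000) = 0.086775
  f(a) × f(c) < 0, new interval: [1.300000, 1.405000]
Iteration 4:
  c_4 = (1.300000 + 1.405000)/2 = 1.352500
  f(c_4) = f(1.352500) = -0.358822
  f(a) × f(c) ≥ 0, new interval: [1.352500, 1.405000]
Iteration 5:
  c_5 = (1.352500 + 1.405000)/2 = 1.378750
  f(c_5) = f(1.378750) = -0.143883
  f(a) × f(c) ≥ 0, new interval: [1.378750, 1.405000]
Iteration 6:
  c_6 = (1.378750 + 1.405000)/2 = 1.391875
  f(c_6) = f(1.391875) = -0.030557
  f(a) × f(c) ≥ 0, new interval: [1.391875, 1.405000]

After 6 iteration(s), the approximation is c_6 = 1.391875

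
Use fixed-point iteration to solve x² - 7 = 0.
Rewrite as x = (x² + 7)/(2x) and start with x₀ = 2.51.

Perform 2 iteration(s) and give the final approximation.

Equation: x² - 7 = 0
Fixed-point form: x = (x² + 7)/(2x)
x₀ = 2.51

x_1 = g(2.510000) = 2.649422
x_2 = g(2.649422) = 2.645754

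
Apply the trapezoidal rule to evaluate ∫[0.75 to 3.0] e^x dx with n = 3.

f(x) = e^x
a = 0.75, b = 3.0, n = 3
h = (b - a)/n = 0.750000

Trapezoidal rule: (h/2)[f(x₀) + 2f(x₁) + 2f(x₂) + ... + f(xₙ)]

x_0 = 0.7500, f(x_0) = 2.117000, coefficient = 1
x_1 = 1.5000, f(x_1) = 4.481689, coefficient = 2
x_2 = 2.2500, f(x_2) = 9.487736, coefficient = 2
x_3 = 3.0000, f(x_3) = 20.085537, coefficient = 1

I ≈ (0.750000/2) × 50.141387 = 18.803020
Exact value: 17.968537
Error: 0.834483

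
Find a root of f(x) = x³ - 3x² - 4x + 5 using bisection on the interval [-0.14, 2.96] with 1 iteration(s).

f(x) = x³ - 3x² - 4x + 5
Initial interval: [-0.14, 2.96]

Iteration 1:
  c_1 = (-0.140000 + 2.960000)/2 = 1.410000
  f(c_1) = f(1.410000) = -3.801079
  f(a) × f(c) < 0, new interval: [-0.140000, 1.410000]

After 1 iteration(s), the approximation is c_1 = 1.410000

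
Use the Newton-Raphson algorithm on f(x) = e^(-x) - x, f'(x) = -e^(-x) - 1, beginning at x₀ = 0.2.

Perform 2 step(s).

f(x) = e^(-x) - x
f'(x) = -e^(-x) - 1
x₀ = 0.2

Newton-Raphson formula: x_{n+1} = x_n - f(x_n)/f'(x_n)

Iteration 1:
  f(0.200000) = 0.618731
  f'(0.200000) = -1.818731
  x_1 = 0.200000 - 0.618731/(-1.818731) = 0.540199
Iteration 2:
  f(0.540199) = 0.042433
  f'(0.540199) = -1.582632
  x_2 = 0.540199 - 0.042433/(-1.582632) = 0.567011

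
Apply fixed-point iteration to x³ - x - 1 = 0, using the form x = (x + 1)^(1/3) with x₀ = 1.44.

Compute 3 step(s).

Equation: x³ - x - 1 = 0
Fixed-point form: x = (x + 1)^(1/3)
x₀ = 1.44

x_1 = g(1.440000) = 1.346263
x_2 = g(1.346263) = 1.328798
x_3 = g(1.328798) = 1.325492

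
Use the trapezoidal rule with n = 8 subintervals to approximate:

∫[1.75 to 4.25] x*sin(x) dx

f(x) = x*sin(x)
a = 1.75, b = 4.25, n = 8
h = (b - a)/n = 0.312500

Trapezoidal rule: (h/2)[f(x₀) + 2f(x₁) + 2f(x₂) + ... + f(xₙ)]

x_0 = 1.7500, f(x_0) = 1.721975, coefficient = 1
x_1 = 2.0625, f(x_1) = 1.818155, coefficient = 2
x_2 = 2.3750, f(x_2) = 1.647502, coefficient = 2
x_3 = 2.6875, f(x_3) = 1.178864, coefficient = 2
x_4 = 3.0000, f(x_4) = 0.423360, coefficient = 2
x_5 = 3.3125, f(x_5) = -0.563379, coefficient = 2
x_6 = 3.6250, f(x_6) = -1.684896, coefficient = 2
x_7 = 3.9375, f(x_7) = -2.813339, coefficient = 2
x_8 = 4.2500, f(x_8) = -3.803705, coefficient = 1

I ≈ (0.312500/2) × -2.069193 = -0.323311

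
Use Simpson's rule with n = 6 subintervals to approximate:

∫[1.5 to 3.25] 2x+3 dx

f(x) = 2x+3
a = 1.5, b = 3.25, n = 6
h = (b - a)/n = 0.291667

Simpson's rule: (h/3)[f(x₀) + 4f(x₁) + 2f(x₂) + ... + f(xₙ)]

x_0 = 1.5000, f(x_0) = 6.000000, coefficient = 1
x_1 = 1.7917, f(x_1) = 6.583333, coefficient = 4
x_2 = 2.0833, f(x_2) = 7.166667, coefficient = 2
x_3 = 2.3750, f(x_3) = 7.750000, coefficient = 4
x_4 = 2.6667, f(x_4) = 8.333333, coefficient = 2
x_5 = 2.9583, f(x_5) = 8.916667, coefficient = 4
x_6 = 3.2500, f(x_6) = 9.500000, coefficient = 1

I ≈ (0.291667/3) × 139.500000 = 13.562500
Exact value: 13.562500
Error: 0.000000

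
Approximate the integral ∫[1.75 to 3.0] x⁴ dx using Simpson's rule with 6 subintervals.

f(x) = x⁴
a = 1.75, b = 3.0, n = 6
h = (b - a)/n = 0.208333

Simpson's rule: (h/3)[f(x₀) + 4f(x₁) + 2f(x₂) + ... + f(xₙ)]

x_0 = 1.7500, f(x_0) = 9.378906, coefficient = 1
x_1 = 1.9583, f(x_1) = 14.707758, coefficient = 4
x_2 = 2.1667, f(x_2) = 22.037809, coefficient = 2
x_3 = 2.3750, f(x_3) = 31.816650, coefficient = 4
x_4 = 2.5833, f(x_4) = 44.537085, coefficient = 2
x_5 = 2.7917, f(x_5) = 60.737127, coefficient = 4
x_6 = 3.0000, f(x_6) = 81.000000, coefficient = 1

I ≈ (0.208333/3) × 652.574834 = 45.317697
Exact value: 45.317383
Error: 0.000314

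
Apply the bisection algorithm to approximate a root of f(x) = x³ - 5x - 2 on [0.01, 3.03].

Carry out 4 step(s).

f(x) = x³ - 5x - 2
Initial interval: [0.01, 3.03]

Iteration 1:
  c_1 = (0.010000 + 3.030000)/2 = 1.520000
  f(c_1) = f(1.520000) = -6.088192
  f(a) × f(c) ≥ 0, new interval: [1.520000, 3.030000]
Iteration 2:
  c_2 = (1.520000 + 3.030000)/2 = 2.275000
  f(c_2) = f(2.275000) = -1.600453
  f(a) × f(c) ≥ 0, new interval: [2.275000, 3.030000]
Iteration 3:
  c_3 = (2.275000 + 3.030000)/2 = 2.652500
  f(c_3) = f(2.652500) = 3.399843
  f(a) × f(c) < 0, new interval: [2.275000, 2.652500]
Iteration 4:
  c_4 = (2.275000 + 2.652500)/2 = 2.463750
  f(c_4) = f(2.463750) = 0.636370
  f(a) × f(c) < 0, new interval: [2.275000, 2.463750]

After 4 iteration(s), the approximation is c_4 = 2.463750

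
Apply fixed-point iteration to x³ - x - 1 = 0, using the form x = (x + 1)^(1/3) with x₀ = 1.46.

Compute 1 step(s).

Equation: x³ - x - 1 = 0
Fixed-point form: x = (x + 1)^(1/3)
x₀ = 1.46

x_1 = g(1.460000) = 1.349931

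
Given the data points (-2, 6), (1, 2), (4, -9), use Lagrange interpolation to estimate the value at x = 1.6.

Lagrange interpolation formula:
P(x) = Σ yᵢ × Lᵢ(x)
where Lᵢ(x) = Π_{j≠i} (x - xⱼ)/(xᵢ - xⱼ)

L_0(1.6) = (1.6 - 1)/(-2 - 1) × (1.6 - 4)/(-2 - 4) = -0.080000
L_1(1.6) = (1.6 - (-2))/(1 - (-2)) × (1.6 - 4)/(1 - 4) = 0.960000
L_2(1.6) = (1.6 - (-2))/(4 - (-2)) × (1.6 - 1)/(4 - 1) = 0.120000

P(1.6) = 6×L_0(1.6) + 2×L_1(1.6) + (-9)×L_2(1.6)
P(1.6) = 0.360000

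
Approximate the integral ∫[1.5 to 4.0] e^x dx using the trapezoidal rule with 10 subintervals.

f(x) = e^x
a = 1.5, b = 4.0, n = 10
h = (b - a)/n = 0.250000

Trapezoidal rule: (h/2)[f(x₀) + 2f(x₁) + 2f(x₂) + ... + f(xₙ)]

x_0 = 1.5000, f(x_0) = 4.481689, coefficient = 1
x_1 = 1.7500, f(x_1) = 5.754603, coefficient = 2
x_2 = 2.0000, f(x_2) = 7.389056, coefficient = 2
x_3 = 2.2500, f(x_3) = 9.487736, coefficient = 2
x_4 = 2.5000, f(x_4) = 12.182494, coefficient = 2
x_5 = 2.7500, f(x_5) = 15.642632, coefficient = 2
x_6 = 3.0000, f(x_6) = 20.085537, coefficient = 2
x_7 = 3.2500, f(x_7) = 25.790340, coefficient = 2
x_8 = 3.5000, f(x_8) = 33.115452, coefficient = 2
x_9 = 3.7500, f(x_9) = 42.521082, coefficient = 2
x_10 = 4.0000, f(x_10) = 54.598150, coefficient = 1

I ≈ (0.250000/2) × 403.017702 = 50.377213
Exact value: 50.116461
Error: 0.260752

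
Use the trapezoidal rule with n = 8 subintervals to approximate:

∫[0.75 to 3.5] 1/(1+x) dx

f(x) = 1/(1+x)
a = 0.75, b = 3.5, n = 8
h = (b - a)/n = 0.343750

Trapezoidal rule: (h/2)[f(x₀) + 2f(x₁) + 2f(x₂) + ... + f(xₙ)]

x_0 = 0.7500, f(x_0) = 0.571429, coefficient = 1
x_1 = 1.0938, f(x_1) = 0.477612, coefficient = 2
x_2 = 1.4375, f(x_2) = 0.410256, coefficient = 2
x_3 = 1.7812, f(x_3) = 0.359551, coefficient = 2
x_4 = 2.1250, f(x_4) = 0.320000, coefficient = 2
x_5 = 2.4688, f(x_5) = 0.288288, coefficient = 2
x_6 = 2.8125, f(x_6) = 0.262295, coefficient = 2
x_7 = 3.1562, f(x_7) = 0.240602, coefficient = 2
x_8 = 3.5000, f(x_8) = 0.222222, coefficient = 1

I ≈ (0.343750/2) × 5.510858 = 0.947179
Exact value: 0.944462
Error: 0.002717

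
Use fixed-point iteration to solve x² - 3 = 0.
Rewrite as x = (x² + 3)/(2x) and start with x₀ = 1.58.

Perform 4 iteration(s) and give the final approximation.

Equation: x² - 3 = 0
Fixed-point form: x = (x² + 3)/(2x)
x₀ = 1.58

x_1 = g(1.580000) = 1.739367
x_2 = g(1.739367) = 1.732066
x_3 = g(1.732066) = 1.732051
x_4 = g(1.732051) = 1.732051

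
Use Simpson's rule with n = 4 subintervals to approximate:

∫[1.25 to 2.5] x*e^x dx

f(x) = x*e^x
a = 1.25, b = 2.5, n = 4
h = (b - a)/n = 0.312500

Simpson's rule: (h/3)[f(x₀) + 4f(x₁) + 2f(x₂) + ... + f(xₙ)]

x_0 = 1.2500, f(x_0) = 4.362929, coefficient = 1
x_1 = 1.5625, f(x_1) = 7.454271, coefficient = 4
x_2 = 1.8750, f(x_2) = 12.226536, coefficient = 2
x_3 = 2.1875, f(x_3) = 19.496975, coefficient = 4
x_4 = 2.5000, f(x_4) = 30.456235, coefficient = 1

I ≈ (0.312500/3) × 167.077219 = 17.403877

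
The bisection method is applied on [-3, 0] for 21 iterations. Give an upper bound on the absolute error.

Bisection error bound: |error| ≤ (b-a)/2^n
|error| ≤ (0 - (-3))/2^21 = 3/2^21
|error| ≤ 0.0000014305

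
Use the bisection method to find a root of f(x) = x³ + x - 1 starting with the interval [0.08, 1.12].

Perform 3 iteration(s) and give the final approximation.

f(x) = x³ + x - 1
Initial interval: [0.08, 1.12]

Iteration 1:
  c_1 = (0.080000 + 1.120000)/2 = 0.600000
  f(c_1) = f(0.600000) = -0.184000
  f(a) × f(c) ≥ 0, new interval: [0.600000, 1.120000]
Iteration 2:
  c_2 = (0.600000 + 1.120000)/2 = 0.860000
  f(c_2) = f(0.860000) = 0.496056
  f(a) × f(c) < 0, new interval: [0.600000, 0.860000]
Iteration 3:
  c_3 = (0.600000 + 0.860000)/2 = 0.730000
  f(c_3) = f(0.730000) = 0.119017
  f(a) × f(c) < 0, new interval: [0.600000, 0.730000]

After 3 iteration(s), the approximation is c_3 = 0.730000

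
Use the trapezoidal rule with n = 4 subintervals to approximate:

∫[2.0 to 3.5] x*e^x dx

f(x) = x*e^x
a = 2.0, b = 3.5, n = 4
h = (b - a)/n = 0.375000

Trapezoidal rule: (h/2)[f(x₀) + 2f(x₁) + 2f(x₂) + ... + f(xₙ)]

x_0 = 2.0000, f(x_0) = 14.778112, coefficient = 1
x_1 = 2.3750, f(x_1) = 25.533656, coefficient = 2
x_2 = 2.7500, f(x_2) = 43.017238, coefficient = 2
x_3 = 3.1250, f(x_3) = 71.124672, coefficient = 2
x_4 = 3.5000, f(x_4) = 115.904082, coefficient = 1

I ≈ (0.375000/2) × 410.033326 = 76.881249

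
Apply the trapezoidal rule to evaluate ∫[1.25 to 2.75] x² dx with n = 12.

f(x) = x²
a = 1.25, b = 2.75, n = 12
h = (b - a)/n = 0.125000

Trapezoidal rule: (h/2)[f(x₀) + 2f(x₁) + 2f(x₂) + ... + f(xₙ)]

x_0 = 1.2500, f(x_0) = 1.562500, coefficient = 1
x_1 = 1.3750, f(x_1) = 1.890625, coefficient = 2
x_2 = 1.5000, f(x_2) = 2.250000, coefficient = 2
x_3 = 1.6250, f(x_3) = 2.640625, coefficient = 2
x_4 = 1.7500, f(x_4) = 3.062500, coefficient = 2
x_5 = 1.8750, f(x_5) = 3.515625, coefficient = 2
x_6 = 2.0000, f(x_6) = 4.000000, coefficient = 2
x_7 = 2.1250, f(x_7) = 4.515625, coefficient = 2
x_8 = 2.2500, f(x_8) = 5.062500, coefficient = 2
x_9 = 2.3750, f(x_9) = 5.640625, coefficient = 2
x_10 = 2.5000, f(x_10) = 6.250000, coefficient = 2
x_11 = 2.6250, f(x_11) = 6.890625, coefficient = 2
x_12 = 2.7500, f(x_12) = 7.562500, coefficient = 1

I ≈ (0.125000/2) × 100.562500 = 6.285156
Exact value: 6.281250
Error: 0.003906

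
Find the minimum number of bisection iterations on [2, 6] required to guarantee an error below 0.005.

We need (b-a)/2^n ≤ 0.005
(6 - 2)/2^n ≤ 0.005
4/2^n ≤ 0.005
2^n ≥ 800
n ≥ log₂(800) = 9.64
n ≥ 10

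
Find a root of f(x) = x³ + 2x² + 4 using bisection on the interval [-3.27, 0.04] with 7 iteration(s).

f(x) = x³ + 2x² + 4
Initial interval: [-3.27, 0.04]

Iteration 1:
  c_1 = (-3.270000 + 0.040000)/2 = -1.615000
  f(c_1) = f(-1.615000) = 5.004167
  f(a) × f(c) < 0, new interval: [-3.270000, -1.615000]
Iteration 2:
  c_2 = (-3.270000 + (-1.615000))/2 = -2.442500
  f(c_2) = f(-2.442500) = 1.360131
  f(a) × f(c) < 0, new interval: [-3.270000, -2.442500]
Iteration 3:
  c_3 = (-3.270000 + (-2.442500))/2 = -2.856250
  f(c_3) = f(-2.856250) = -2.985428
  f(a) × f(c) ≥ 0, new interval: [-2.856250, -2.442500]
Iteration 4:
  c_4 = (-2.856250 + (-2.442500))/2 = -2.649375
  f(c_4) = f(-2.649375) = -0.558085
  f(a) × f(c) ≥ 0, new interval: [-2.649375, -2.442500]
Iteration 5:
  c_5 = (-2.649375 + (-2.442500))/2 = -2.545937
  f(c_5) = f(-2.545937) = 0.461344
  f(a) × f(c) < 0, new interval: [-2.649375, -2.545937]
Iteration 6:
  c_6 = (-2.649375 + (-2.545937))/2 = -2.597656
  f(c_6) = f(-2.597656) = -0.032876
  f(a) × f(c) ≥ 0, new interval: [-2.597656, -2.545937]
Iteration 7:
  c_7 = (-2.597656 + (-2.545937))/2 = -2.571797
  f(c_7) = f(-2.571797) = 0.218056
  f(a) × f(c) < 0, new interval: [-2.597656, -2.571797]

After 7 iteration(s), the approximation is c_7 = -2.571797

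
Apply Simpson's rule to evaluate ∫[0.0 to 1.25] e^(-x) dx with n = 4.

f(x) = e^(-x)
a = 0.0, b = 1.25, n = 4
h = (b - a)/n = 0.312500

Simpson's rule: (h/3)[f(x₀) + 4f(x₁) + 2f(x₂) + ... + f(xₙ)]

x_0 = 0.0000, f(x_0) = 1.000000, coefficient = 1
x_1 = 0.3125, f(x_1) = 0.731616, coefficient = 4
x_2 = 0.6250, f(x_2) = 0.535261, coefficient = 2
x_3 = 0.9375, f(x_3) = 0.391606, coefficient = 4
x_4 = 1.2500, f(x_4) = 0.286505, coefficient = 1

I ≈ (0.312500/3) × 6.849913 = 0.713533
Exact value: 0.713495
Error: 0.000037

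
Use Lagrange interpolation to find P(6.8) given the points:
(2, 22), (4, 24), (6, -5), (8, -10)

Lagrange interpolation formula:
P(x) = Σ yᵢ × Lᵢ(x)
where Lᵢ(x) = Π_{j≠i} (x - xⱼ)/(xᵢ - xⱼ)

L_0(6.8) = (6.8 - 4)/(2 - 4) × (6.8 - 6)/(2 - 6) × (6.8 - 8)/(2 - 8) = 0.056000
L_1(6.8) = (6.8 - 2)/(4 - 2) × (6.8 - 6)/(4 - 6) × (6.8 - 8)/(4 - 8) = -0.288000
L_2(6.8) = (6.8 - 2)/(6 - 2) × (6.8 - 4)/(6 - 4) × (6.8 - 8)/(6 - 8) = 1.008000
L_3(6.8) = (6.8 - 2)/(8 - 2) × (6.8 - 4)/(8 - 4) × (6.8 - 6)/(8 - 6) = 0.224000

P(6.8) = 22×L_0(6.8) + 24×L_1(6.8) + (-5)×L_2(6.8) + (-10)×L_3(6.8)
P(6.8) = -12.960000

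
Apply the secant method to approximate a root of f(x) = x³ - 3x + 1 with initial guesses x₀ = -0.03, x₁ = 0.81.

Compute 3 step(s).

f(x) = x³ - 3x + 1
x₀ = -0.03, x₁ = 0.81

Secant formula: x_{n+1} = x_n - f(x_n)(x_n - x_{n-1})/(f(x_n) - f(x_{n-1}))

Iteration 1:
  f(-0.030000) = 1.089973
  f(0.810000) = -0.898559
  x_2 = 0.810000 - (-0.898559)×(0.810000 - (-0.030000))/(-0.898559 - 1.089973)
       = 0.430429
Iteration 2:
  f(0.810000) = -0.898559
  f(0.430429) = -0.211541
  x_3 = 0.430429 - (-0.211541)×(0.430429 - 0.810000)/(-0.211541 - (-0.898559))
       = 0.313554
Iteration 3:
  f(0.430429) = -0.211541
  f(0.313554) = 0.090165
  x_4 = 0.313554 - 0.090165×(0.313554 - 0.430429)/(0.090165 - (-0.211541))
       = 0.348482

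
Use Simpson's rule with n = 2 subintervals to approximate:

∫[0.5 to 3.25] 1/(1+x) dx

f(x) = 1/(1+x)
a = 0.5, b = 3.25, n = 2
h = (b - a)/n = 1.375000

Simpson's rule: (h/3)[f(x₀) + 4f(x₁) + 2f(x₂) + ... + f(xₙ)]

x_0 = 0.5000, f(x_0) = 0.666667, coefficient = 1
x_1 = 1.8750, f(x_1) = 0.347826, coefficient = 4
x_2 = 3.2500, f(x_2) = 0.235294, coefficient = 1

I ≈ (1.375000/3) × 2.293265 = 1.051080
Exact value: 1.041454
Error: 0.009626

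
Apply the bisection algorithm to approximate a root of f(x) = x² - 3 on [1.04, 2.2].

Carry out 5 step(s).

f(x) = x² - 3
Initial interval: [1.04, 2.2]

Iteration 1:
  c_1 = (1.040000 + 2.200000)/2 = 1.620000
  f(c_1) = f(1.620000) = -0.375600
  f(a) × f(c) ≥ 0, new interval: [1.620000, 2.200000]
Iteration 2:
  c_2 = (1.620000 + 2.200000)/2 = 1.910000
  f(c_2) = f(1.910000) = 0.648100
  f(a) × f(c) < 0, new interval: [1.620000, 1.910000]
Iteration 3:
  c_3 = (1.620000 + 1.910000)/2 = 1.765000
  f(c_3) = f(1.765000) = 0.115225
  f(a) × f(c) < 0, new interval: [1.620000, 1.765000]
Iteration 4:
  c_4 = (1.620000 + 1.765000)/2 = 1.692500
  f(c_4) = f(1.692500) = -0.135444
  f(a) × f(c) ≥ 0, new interval: [1.692500, 1.765000]
Iteration 5:
  c_5 = (1.692500 + 1.765000)/2 = 1.728750
  f(c_5) = f(1.728750) = -0.011423
  f(a) × f(c) ≥ 0, new interval: [1.728750, 1.765000]

After 5 iteration(s), the approximation is c_5 = 1.728750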